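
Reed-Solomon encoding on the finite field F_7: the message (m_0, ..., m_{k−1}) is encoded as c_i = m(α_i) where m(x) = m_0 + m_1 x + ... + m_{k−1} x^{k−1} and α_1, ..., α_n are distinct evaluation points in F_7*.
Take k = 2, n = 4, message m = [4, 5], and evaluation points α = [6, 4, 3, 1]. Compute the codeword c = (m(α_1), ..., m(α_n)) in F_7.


c = [6, 3, 5, 2]

Message polynomial: m(x) = 4 + 5·x (mod 7).
For each evaluation point α_i, compute m(α_i) mod 7:
  α_1 = 6: Horner steps 5 → 6, so m(6) = 6.
  α_2 = 4: Horner steps 5 → 3, so m(4) = 3.
  α_3 = 3: Horner steps 5 → 5, so m(3) = 5.
  α_4 = 1: Horner steps 5 → 2, so m(1) = 2.
Codeword c = [6, 3, 5, 2] ∈ F_7^4.


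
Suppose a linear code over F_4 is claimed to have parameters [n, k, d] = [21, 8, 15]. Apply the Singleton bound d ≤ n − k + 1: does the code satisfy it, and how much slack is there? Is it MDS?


Singleton RHS = n − k + 1 = 14, slack = -1, bound violated (no such code; not MDS).

Singleton bound: d ≤ n − k + 1.
Here n = 21, k = 8, so n − k + 1 = 14.
Given d = 15, check d ≤ 14: NO.
Slack = (n − k + 1) − d = -1.
The slack is negative: d = 15 exceeds n − k + 1 = 14 by 1, so the Singleton bound is violated and no linear [21, 8, 15]_4 code can exist. In particular it is not MDS (MDS requires d = n − k + 1 exactly).
Description: the claimed parameters are [21, 8, 15]_4; such a code would be impossible (violates the Singleton bound).


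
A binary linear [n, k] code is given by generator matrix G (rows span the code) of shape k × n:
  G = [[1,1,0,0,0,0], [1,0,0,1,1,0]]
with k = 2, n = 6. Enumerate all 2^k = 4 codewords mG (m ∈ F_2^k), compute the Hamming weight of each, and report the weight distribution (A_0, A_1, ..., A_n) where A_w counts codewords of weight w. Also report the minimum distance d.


Weight distribution: A_0 = 1, A_2 = 1, A_3 = 2. Minimum distance d = 2.

Enumerate all 2^2 = 4 messages m ∈ F_2^2.
For each, compute codeword c = mG in F_2^6, then tally its weight.
  m = 00 → c = 000000, weight = 0.
  m = 10 → c = 110000, weight = 2.
  m = 01 → c = 100110, weight = 3.
  m = 11 → c = 010110, weight = 3.
Tally weights:
  weight 0: 1 codewords.
  weight 2: 1 codewords.
  weight 3: 2 codewords.
Minimum distance d = smallest w > 0 with A_w > 0 = 2.
Sanity: Σ A_w = 4 = 2^2 = 4 ✓.


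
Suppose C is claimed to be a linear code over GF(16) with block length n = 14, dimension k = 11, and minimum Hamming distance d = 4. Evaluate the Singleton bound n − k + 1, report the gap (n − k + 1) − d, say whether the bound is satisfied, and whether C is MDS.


Singleton RHS = n − k + 1 = 4, slack = 0, bound satisfied, MDS.

Singleton bound: d ≤ n − k + 1.
Here n = 14, k = 11, so n − k + 1 = 4.
Given d = 4, check d ≤ 4: YES.
Slack = (n − k + 1) − d = 0.
The code is MDS (slack = 0).
Description: the claimed parameters are [14, 11, 4]_16; such a code would be MDS (meets Singleton bound).


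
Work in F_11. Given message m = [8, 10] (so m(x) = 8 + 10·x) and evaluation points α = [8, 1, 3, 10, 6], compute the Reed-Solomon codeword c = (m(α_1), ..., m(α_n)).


c = [0, 7, 5, 9, 2]

Message polynomial: m(x) = 8 + 10·x (mod 11).
For each evaluation point α_i, compute m(α_i) mod 11:
  α_1 = 8: Horner steps 10 → 0, so m(8) = 0.
  α_2 = 1: Horner steps 10 → 7, so m(1) = 7.
  α_3 = 3: Horner steps 10 → 5, so m(3) = 5.
  α_4 = 10: Horner steps 10 → 9, so m(10) = 9.
  α_5 = 6: Horner steps 10 → 2, so m(6) = 2.
Codeword c = [0, 7, 5, 9, 2] ∈ F_11^5.


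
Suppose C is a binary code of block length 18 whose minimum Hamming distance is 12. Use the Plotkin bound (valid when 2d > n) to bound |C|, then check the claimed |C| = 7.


Plotkin bound M ≤ 4; given |C| = 7 > bound (violated).

Check applicability: 2d = 24, n = 18.
2d − n = 6 > 0, so Plotkin applies.
Compute d/(2d−n) = 12/6 ≈ 2.0000.
⌊d/(2d−n)⌋ = 2.
Plotkin bound: M ≤ 2·2 = 4.
Given |C| = 7, check: VIOLATED.
This |C| is above the Plotkin bound, so no binary code with n = 18, d = 12 and 7 codewords exists.


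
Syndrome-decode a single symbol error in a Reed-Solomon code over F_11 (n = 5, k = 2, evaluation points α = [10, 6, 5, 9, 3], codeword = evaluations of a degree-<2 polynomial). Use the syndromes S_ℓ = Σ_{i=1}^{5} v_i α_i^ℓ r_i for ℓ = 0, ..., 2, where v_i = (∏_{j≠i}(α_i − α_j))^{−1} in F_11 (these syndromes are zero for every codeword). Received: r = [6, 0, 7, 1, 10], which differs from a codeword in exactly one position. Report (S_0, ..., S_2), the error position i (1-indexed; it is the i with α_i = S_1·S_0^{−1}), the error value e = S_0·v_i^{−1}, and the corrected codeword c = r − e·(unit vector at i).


S = (7, 4, 7), error at position 1, error magnitude e = 1, c = [5, 0, 7, 1, 10].

Step 1: column multipliers v_i = (∏_{j≠i}(α_i − α_j))^{−1} mod 11.
  i = 1 (α = 10): (10−6)(10−5)(10−9)(10−3) = 4·5·1·7 = 140 ≡ 8, so v_1 = 8^{−1} = 7 (mod 11).
  i = 2 (α = 6): (6−10)(6−5)(6−9)(6−3) = (−4)·1·(−3)·3 = 36 ≡ 3, so v_2 = 3^{−1} = 4 (mod 11).
  i = 3 (α = 5): (5−10)(5−6)(5−9)(5−3) = (−5)·(−1)·(−4)·2 = −40 ≡ 4, so v_3 = 4^{−1} = 3 (mod 11).
  i = 4 (α = 9): (9−10)(9−6)(9−5)(9−3) = (−1)·3·4·6 = −72 ≡ 5, so v_4 = 5^{−1} = 9 (mod 11).
  i = 5 (α = 3): (3−10)(3−6)(3−5)(3−9) = (−7)·(−3)·(−2)·(−6) = 252 ≡ 10, so v_5 = 10^{−1} = 10 (mod 11).
  v = [7, 4, 3, 9, 10].
Step 2: syndromes of r = [6, 0, 7, 1, 10] (all sums mod 11).
  S_0 = Σ v_i r_i = 7·6 + 4·0 + 3·7 + 9·1 + 10·10 = 172 ≡ 7.
  S_1 = Σ v_i α_i r_i = 7·10·6 + 4·6·0 + 3·5·7 + 9·9·1 + 10·3·10 = 906 ≡ 4.
  α_i^2 mod 11 = [1, 3, 3, 4, 9].
  S_2 = Σ v_i α_i^2 r_i = 7·1·6 + 4·3·0 + 3·3·7 + 9·4·1 + 10·9·10 = 1041 ≡ 7.
  S = (7, 4, 7) ≠ 0, so r is not a codeword (an error is present).
Step 3: locate the error. For a single error e at position i, S_ℓ = v_i·e·α_i^ℓ, so α_err = S_1/S_0.
  S_0^{−1} = 7^{−1} = 8 (mod 11), so α_err = 4·8 = 32 ≡ 10 = α_1. Error position i = 1.
  Consistency check: S_2/S_1 = 7·3 = 21 ≡ 10 = α_err ✓ (single-error assumption holds).
Step 4: error magnitude e = S_0/v_1 = S_0·∏_{j≠1}(α_1 − α_j) = 7·8 = 56 ≡ 1 (mod 11).
Step 5: correct position 1: c_1 = r_1 − e = 6 − 1 ≡ 5 (mod 11). Hence c = [5, 0, 7, 1, 10].
  Check: interpolating c through the α_i gives m(x) = 9 + 4·x (degree < 2) with m(α_i) = c_i for every i, so c is indeed a codeword.


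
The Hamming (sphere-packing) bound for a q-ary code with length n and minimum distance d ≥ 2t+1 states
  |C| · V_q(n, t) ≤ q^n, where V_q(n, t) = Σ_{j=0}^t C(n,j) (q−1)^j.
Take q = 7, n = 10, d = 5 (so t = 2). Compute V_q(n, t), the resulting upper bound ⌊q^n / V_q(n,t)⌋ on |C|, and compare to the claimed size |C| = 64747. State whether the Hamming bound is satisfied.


V_q(n, t) = 1681, q^n = 282475249, Hamming bound = 168040, |C| = 64747 ≤ bound (satisfied).

Step 1: Compute V_q(n, t) = Σ_{j=0}^2 C(n, j) (q−1)^j.
  j = 0: C(10,0)·(6)^0 = 1·1 = 1.
  j = 1: C(10,1)·(6)^1 = 10·6 = 60.
  j = 2: C(10,2)·(6)^2 = 45·36 = 1620.
  V_q(n, t) = 1 + 60 + 1620 = 1681.
Step 2: q^n = 7^10 = 282475249.
Step 3: Hamming bound ⌊q^n / V_q(n,t)⌋ = ⌊282475249/1681⌋ = 168040.
Step 4: Compare |C| = 64747 to 168040: satisfied.
The claimed |C| lies below the Hamming bound.


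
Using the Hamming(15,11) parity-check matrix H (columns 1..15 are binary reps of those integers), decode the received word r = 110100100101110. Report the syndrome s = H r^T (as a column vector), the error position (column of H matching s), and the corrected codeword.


s = (0, 1, 0, 1)^T, error position = 5, corrected codeword c = 110110100101110

Compute s = H r^T mod 2 one row at a time:
  s_1 = 0 + 0 + 1 + 0 + 1 + 1 + 1 + 0 = 4 ≡ 0 (mod 2).
  s_2 = 1 + 0 + 0 + 1 + 1 + 1 + 1 + 0 = 5 ≡ 1 (mod 2).
  s_3 = 1 + 0 + 0 + 1 + 1 + 0 + 1 + 0 = 4 ≡ 0 (mod 2).
  s_4 = 1 + 0 + 0 + 1 + 0 + 0 + 1 + 0 = 3 ≡ 1 (mod 2).
s = (0, 1, 0, 1)^T — this equals column 5 of H (binary 0101), so error is at position 5.
Correct: flip bit 5 of r = 110100100101110 to get c = 110110100101110.


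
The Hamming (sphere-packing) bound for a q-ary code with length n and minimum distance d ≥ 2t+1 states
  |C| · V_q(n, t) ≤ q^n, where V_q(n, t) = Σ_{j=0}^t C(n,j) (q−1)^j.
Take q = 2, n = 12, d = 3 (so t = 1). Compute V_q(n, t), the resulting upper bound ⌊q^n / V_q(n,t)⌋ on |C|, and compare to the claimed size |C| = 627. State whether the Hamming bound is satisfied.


V_q(n, t) = 13, q^n = 4096, Hamming bound = 315, |C| = 627 > bound (violated).

Step 1: Compute V_q(n, t) = Σ_{j=0}^1 C(n, j) (q−1)^j.
  j = 0: C(12,0)·(1)^0 = 1·1 = 1.
  j = 1: C(12,1)·(1)^1 = 12·1 = 12.
  V_q(n, t) = 1 + 12 = 13.
Step 2: q^n = 2^12 = 4096.
Step 3: Hamming bound ⌊q^n / V_q(n,t)⌋ = ⌊4096/13⌋ = 315.
Step 4: Compare |C| = 627 to 315: violated.
The claimed |C| lies above the Hamming bound, so no 2-ary code of length 12 with d ≥ 3 can have 627 codewords.


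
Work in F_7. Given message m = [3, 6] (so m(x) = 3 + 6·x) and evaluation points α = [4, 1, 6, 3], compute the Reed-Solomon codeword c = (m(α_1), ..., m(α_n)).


c = [6, 2, 4, 0]

Message polynomial: m(x) = 3 + 6·x (mod 7).
For each evaluation point α_i, compute m(α_i) mod 7:
  α_1 = 4: Horner steps 6 → 6, so m(4) = 6.
  α_2 = 1: Horner steps 6 → 2, so m(1) = 2.
  α_3 = 6: Horner steps 6 → 4, so m(6) = 4.
  α_4 = 3: Horner steps 6 → 0, so m(3) = 0.
Codeword c = [6, 2, 4, 0] ∈ F_7^4.


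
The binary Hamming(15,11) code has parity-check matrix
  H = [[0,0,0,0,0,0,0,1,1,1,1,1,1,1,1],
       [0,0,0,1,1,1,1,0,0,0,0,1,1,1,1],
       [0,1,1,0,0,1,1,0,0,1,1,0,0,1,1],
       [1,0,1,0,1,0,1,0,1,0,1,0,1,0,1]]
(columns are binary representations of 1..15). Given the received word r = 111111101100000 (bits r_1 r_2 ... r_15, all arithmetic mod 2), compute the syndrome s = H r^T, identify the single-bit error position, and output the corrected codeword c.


s = (0, 0, 1, 1)^T, error position = 3, corrected codeword c = 110111101100000

Compute s = H r^T mod 2 one row at a time:
  s_1 = 0 + 1 + 1 + 0 + 0 + 0 + 0 + 0 = 2 ≡ 0 (mod 2).
  s_2 = 1 + 1 + 1 + 1 + 0 + 0 + 0 + 0 = 4 ≡ 0 (mod 2).
  s_3 = 1 + 1 + 1 + 1 + 1 + 0 + 0 + 0 = 5 ≡ 1 (mod 2).
  s_4 = 1 + 1 + 1 + 1 + 1 + 0 + 0 + 0 = 5 ≡ 1 (mod 2).
s = (0, 0, 1, 1)^T — this equals column 3 of H (binary 0011), so error is at position 3.
Correct: flip bit 3 of r = 111111101100000 to get c = 110111101100000.


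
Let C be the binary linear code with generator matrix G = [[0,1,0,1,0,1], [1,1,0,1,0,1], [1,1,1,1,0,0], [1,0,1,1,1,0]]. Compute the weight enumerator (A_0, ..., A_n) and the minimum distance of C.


Weight distribution: A_0 = 1, A_1 = 1, A_2 = 2, A_3 = 6, A_4 = 5, A_5 = 1. Minimum distance d = 1.

Enumerate all 2^4 = 16 messages m ∈ F_2^4.
For each, compute codeword c = mG in F_2^6, then tally its weight.
  m = 0000 → c = 000000, weight = 0.
  m = 1000 → c = 010101, weight = 3.
  m = 0100 → c = 110101, weight = 4.
  m = 1100 → c = 100000, weight = 1.
  m = 0010 → c = 111100, weight = 4.
  m = 1010 → c = 101001, weight = 3.
  m = 0110 → c = 001001, weight = 2.
  m = 1110 → c = 011100, weight = 3.
  m = 0001 → c = 101110, weight = 4.
  m = 1001 → c = 111011, weight = 5.
  m = 0101 → c = 011011, weight = 4.
  m = 1101 → c = 001110, weight = 3.
  m = 0011 → c = 010010, weight = 2.
  m = 1011 → c = 000111, weight = 3.
  m = 0111 → c = 100111, weight = 4.
  m = 1111 → c = 110010, weight = 3.
Tally weights:
  weight 0: 1 codewords.
  weight 1: 1 codewords.
  weight 2: 2 codewords.
  weight 3: 6 codewords.
  weight 4: 5 codewords.
  weight 5: 1 codewords.
Minimum distance d = smallest w > 0 with A_w > 0 = 1.
Sanity: Σ A_w = 16 = 2^4 = 16 ✓.


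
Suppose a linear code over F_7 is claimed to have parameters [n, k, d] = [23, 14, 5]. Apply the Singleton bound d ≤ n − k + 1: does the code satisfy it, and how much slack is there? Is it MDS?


Singleton RHS = n − k + 1 = 10, slack = 5, bound satisfied, not MDS.

Singleton bound: d ≤ n − k + 1.
Here n = 23, k = 14, so n − k + 1 = 10.
Given d = 5, check d ≤ 10: YES.
Slack = (n − k + 1) − d = 5.
The code is NOT MDS (slack = 5 > 0).
Description: the claimed parameters are [23, 14, 5]_7; such a code would be non-MDS.


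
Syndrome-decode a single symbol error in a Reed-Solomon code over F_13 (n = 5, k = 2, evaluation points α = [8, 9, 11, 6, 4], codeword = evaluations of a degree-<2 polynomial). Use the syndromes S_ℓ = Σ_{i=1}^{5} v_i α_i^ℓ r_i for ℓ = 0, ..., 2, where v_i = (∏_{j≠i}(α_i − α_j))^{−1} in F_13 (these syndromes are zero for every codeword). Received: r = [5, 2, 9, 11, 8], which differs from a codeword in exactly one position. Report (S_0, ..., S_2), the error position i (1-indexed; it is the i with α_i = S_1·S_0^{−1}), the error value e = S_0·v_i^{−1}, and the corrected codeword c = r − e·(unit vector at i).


S = (8, 6, 11), error at position 5, error magnitude e = 4, c = [5, 2, 9, 11, 4].

Step 1: column multipliers v_i = (∏_{j≠i}(α_i − α_j))^{−1} mod 13.
  i = 1 (α = 8): (8−9)(8−11)(8−6)(8−4) = (−1)·(−3)·2·4 = 24 ≡ 11, so v_1 = 11^{−1} = 6 (mod 13).
  i = 2 (α = 9): (9−8)(9−11)(9−6)(9−4) = 1·(−2)·3·5 = −30 ≡ 9, so v_2 = 9^{−1} = 3 (mod 13).
  i = 3 (α = 11): (11−8)(11−9)(11−6)(11−4) = 3·2·5·7 = 210 ≡ 2, so v_3 = 2^{−1} = 7 (mod 13).
  i = 4 (α = 6): (6−8)(6−9)(6−11)(6−4) = (−2)·(−3)·(−5)·2 = −60 ≡ 5, so v_4 = 5^{−1} = 8 (mod 13).
  i = 5 (α = 4): (4−8)(4−9)(4−11)(4−6) = (−4)·(−5)·(−7)·(−2) = 280 ≡ 7, so v_5 = 7^{−1} = 2 (mod 13).
  v = [6, 3, 7, 8, 2].
Step 2: syndromes of r = [5, 2, 9, 11, 8] (all sums mod 13).
  S_0 = Σ v_i r_i = 6·5 + 3·2 + 7·9 + 8·11 + 2·8 = 203 ≡ 8.
  S_1 = Σ v_i α_i r_i = 6·8·5 + 3·9·2 + 7·11·9 + 8·6·11 + 2·4·8 = 1579 ≡ 6.
  α_i^2 mod 13 = [12, 3, 4, 10, 3].
  S_2 = Σ v_i α_i^2 r_i = 6·12·5 + 3·3·2 + 7·4·9 + 8·10·11 + 2·3·8 = 1558 ≡ 11.
  S = (8, 6, 11) ≠ 0, so r is not a codeword (an error is present).
Step 3: locate the error. For a single error e at position i, S_ℓ = v_i·e·α_i^ℓ, so α_err = S_1/S_0.
  S_0^{−1} = 8^{−1} = 5 (mod 13), so α_err = 6·5 = 30 ≡ 4 = α_5. Error position i = 5.
  Consistency check: S_2/S_1 = 11·11 = 121 ≡ 4 = α_err ✓ (single-error assumption holds).
Step 4: error magnitude e = S_0/v_5 = S_0·∏_{j≠5}(α_5 − α_j) = 8·7 = 56 ≡ 4 (mod 13).
Step 5: correct position 5: c_5 = r_5 − e = 8 − 4 ≡ 4 (mod 13). Hence c = [5, 2, 9, 11, 4].
  Check: interpolating c through the α_i gives m(x) = 3 + 10·x (degree < 2) with m(α_i) = c_i for every i, so c is indeed a codeword.


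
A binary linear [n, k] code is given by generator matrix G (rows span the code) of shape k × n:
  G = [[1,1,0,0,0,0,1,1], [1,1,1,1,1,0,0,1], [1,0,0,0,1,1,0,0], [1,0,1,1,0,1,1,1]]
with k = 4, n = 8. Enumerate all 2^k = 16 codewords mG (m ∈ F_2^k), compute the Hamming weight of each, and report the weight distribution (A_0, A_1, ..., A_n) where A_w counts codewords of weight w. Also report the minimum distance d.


Weight distribution: A_0 = 1, A_1 = 1, A_3 = 2, A_4 = 5, A_5 = 5, A_6 = 2. Minimum distance d = 1.

Enumerate all 2^4 = 16 messages m ∈ F_2^4.
For each, compute codeword c = mG in F_2^8, then tally its weight.
  m = 0000 → c = 00000000, weight = 0.
  m = 1000 → c = 11000011, weight = 4.
  m = 0100 → c = 11111001, weight = 6.
  m = 1100 → c = 00111010, weight = 4.
  m = 0010 → c = 10001100, weight = 3.
  m = 1010 → c = 01001111, weight = 5.
  m = 0110 → c = 01110101, weight = 5.
  m = 1110 → c = 10110110, weight = 5.
  m = 0001 → c = 10110111, weight = 6.
  m = 1001 → c = 01110100, weight = 4.
  m = 0101 → c = 01001110, weight = 4.
  m = 1101 → c = 10001101, weight = 4.
  m = 0011 → c = 00111011, weight = 5.
  m = 1011 → c = 11111000, weight = 5.
  m = 0111 → c = 11000010, weight = 3.
  m = 1111 → c = 00000001, weight = 1.
Tally weights:
  weight 0: 1 codewords.
  weight 1: 1 codewords.
  weight 3: 2 codewords.
  weight 4: 5 codewords.
  weight 5: 5 codewords.
  weight 6: 2 codewords.
Minimum distance d = smallest w > 0 with A_w > 0 = 1.
Sanity: Σ A_w = 16 = 2^4 = 16 ✓.


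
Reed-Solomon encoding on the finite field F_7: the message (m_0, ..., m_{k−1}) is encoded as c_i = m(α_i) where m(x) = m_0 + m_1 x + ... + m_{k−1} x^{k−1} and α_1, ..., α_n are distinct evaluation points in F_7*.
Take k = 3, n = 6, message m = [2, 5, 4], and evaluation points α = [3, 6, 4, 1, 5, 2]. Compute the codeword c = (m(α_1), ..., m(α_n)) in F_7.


c = [4, 1, 2, 4, 1, 0]

Message polynomial: m(x) = 2 + 5·x + 4·x^2 (mod 7).
For each evaluation point α_i, compute m(α_i) mod 7:
  α_1 = 3: Horner steps 4 → 3 → 4, so m(3) = 4.
  α_2 = 6: Horner steps 4 → 1 → 1, so m(6) = 1.
  α_3 = 4: Horner steps 4 → 0 → 2, so m(4) = 2.
  α_4 = 1: Horner steps 4 → 2 → 4, so m(1) = 4.
  α_5 = 5: Horner steps 4 → 4 → 1, so m(5) = 1.
  α_6 = 2: Horner steps 4 → 6 → 0, so m(2) = 0.
Codeword c = [4, 1, 2, 4, 1, 0] ∈ F_7^6.


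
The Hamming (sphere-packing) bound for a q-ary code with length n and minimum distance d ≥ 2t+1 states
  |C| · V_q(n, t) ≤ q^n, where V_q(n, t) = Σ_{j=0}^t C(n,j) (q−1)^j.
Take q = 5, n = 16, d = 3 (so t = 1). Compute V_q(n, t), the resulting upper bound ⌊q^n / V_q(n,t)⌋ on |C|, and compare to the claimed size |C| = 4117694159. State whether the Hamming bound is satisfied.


V_q(n, t) = 65, q^n = 152587890625, Hamming bound = 2347506009, |C| = 4117694159 > bound (violated).

Step 1: Compute V_q(n, t) = Σ_{j=0}^1 C(n, j) (q−1)^j.
  j = 0: C(16,0)·(4)^0 = 1·1 = 1.
  j = 1: C(16,1)·(4)^1 = 16·4 = 64.
  V_q(n, t) = 1 + 64 = 65.
Step 2: q^n = 5^16 = 152587890625.
Step 3: Hamming bound ⌊q^n / V_q(n,t)⌋ = ⌊152587890625/65⌋ = 2347506009.
Step 4: Compare |C| = 4117694159 to 2347506009: violated.
The claimed |C| lies above the Hamming bound, so no 5-ary code of length 16 with d ≥ 3 can have 4117694159 codewords.


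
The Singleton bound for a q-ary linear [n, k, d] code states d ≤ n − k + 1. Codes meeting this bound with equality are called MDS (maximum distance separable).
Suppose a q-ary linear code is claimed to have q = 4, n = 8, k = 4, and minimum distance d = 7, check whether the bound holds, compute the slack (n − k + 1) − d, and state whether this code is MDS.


Singleton RHS = n − k + 1 = 5, slack = -2, bound violated (no such code; not MDS).

Singleton bound: d ≤ n − k + 1.
Here n = 8, k = 4, so n − k + 1 = 5.
Given d = 7, check d ≤ 5: NO.
Slack = (n − k + 1) − d = -2.
The slack is negative: d = 7 exceeds n − k + 1 = 5 by 2, so the Singleton bound is violated and no linear [8, 4, 7]_4 code can exist. In particular it is not MDS (MDS requires d = n − k + 1 exactly).
Description: the claimed parameters are [8, 4, 7]_4; such a code would be impossible (violates the Singleton bound).


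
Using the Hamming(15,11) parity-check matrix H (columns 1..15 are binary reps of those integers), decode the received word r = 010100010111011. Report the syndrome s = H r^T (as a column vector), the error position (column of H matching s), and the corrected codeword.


s = (0, 0, 1, 0)^T, error position = 2, corrected codeword c = 000100010111011

Compute s = H r^T mod 2 one row at a time:
  s_1 = 1 + 0 + 1 + 1 + 1 + 0 + 1 + 1 = 6 ≡ 0 (mod 2).
  s_2 = 1 + 0 + 0 + 0 + 1 + 0 + 1 + 1 = 4 ≡ 0 (mod 2).
  s_3 = 1 + 0 + 0 + 0 + 1 + 1 + 1 + 1 = 5 ≡ 1 (mod 2).
  s_4 = 0 + 0 + 0 + 0 + 0 + 1 + 0 + 1 = 2 ≡ 0 (mod 2).
s = (0, 0, 1, 0)^T — this equals column 2 of H (binary 0010), so error is at position 2.
Correct: flip bit 2 of r = 010100010111011 to get c = 000100010111011.


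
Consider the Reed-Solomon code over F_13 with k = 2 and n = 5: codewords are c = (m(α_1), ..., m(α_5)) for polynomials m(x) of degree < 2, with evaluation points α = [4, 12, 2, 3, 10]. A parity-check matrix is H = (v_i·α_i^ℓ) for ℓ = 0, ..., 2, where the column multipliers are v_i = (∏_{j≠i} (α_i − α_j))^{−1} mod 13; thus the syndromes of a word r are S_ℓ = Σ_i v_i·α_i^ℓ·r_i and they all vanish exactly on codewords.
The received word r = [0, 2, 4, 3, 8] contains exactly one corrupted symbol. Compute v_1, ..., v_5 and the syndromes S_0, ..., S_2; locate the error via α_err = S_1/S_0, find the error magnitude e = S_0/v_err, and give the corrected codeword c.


S = (6, 12, 11), error at position 3, error magnitude e = 11, c = [0, 2, 6, 3, 8].

Step 1: column multipliers v_i = (∏_{j≠i}(α_i − α_j))^{−1} mod 13.
  i = 1 (α = 4): (4−12)(4−2)(4−3)(4−10) = (−8)·2·1·(−6) = 96 ≡ 5, so v_1 = 5^{−1} = 8 (mod 13).
  i = 2 (α = 12): (12−4)(12−2)(12−3)(12−10) = 8·10·9·2 = 1440 ≡ 10, so v_2 = 10^{−1} = 4 (mod 13).
  i = 3 (α = 2): (2−4)(2−12)(2−3)(2−10) = (−2)·(−10)·(−1)·(−8) = 160 ≡ 4, so v_3 = 4^{−1} = 10 (mod 13).
  i = 4 (α = 3): (3−4)(3−12)(3−2)(3−10) = (−1)·(−9)·1·(−7) = −63 ≡ 2, so v_4 = 2^{−1} = 7 (mod 13).
  i = 5 (α = 10): (10−4)(10−12)(10−2)(10−3) = 6·(−2)·8·7 = −672 ≡ 4, so v_5 = 4^{−1} = 10 (mod 13).
  v = [8, 4, 10, 7, 10].
Step 2: syndromes of r = [0, 2, 4, 3, 8] (all sums mod 13).
  S_0 = Σ v_i r_i = 8·0 + 4·2 + 10·4 + 7·3 + 10·8 = 149 ≡ 6.
  S_1 = Σ v_i α_i r_i = 8·4·0 + 4·12·2 + 10·2·4 + 7·3·3 + 10·10·8 = 1039 ≡ 12.
  α_i^2 mod 13 = [3, 1, 4, 9, 9].
  S_2 = Σ v_i α_i^2 r_i = 8·3·0 + 4·1·2 + 10·4·4 + 7·9·3 + 10·9·8 = 1077 ≡ 11.
  S = (6, 12, 11) ≠ 0, so r is not a codeword (an error is present).
Step 3: locate the error. For a single error e at position i, S_ℓ = v_i·e·α_i^ℓ, so α_err = S_1/S_0.
  S_0^{−1} = 6^{−1} = 11 (mod 13), so α_err = 12·11 = 132 ≡ 2 = α_3. Error position i = 3.
  Consistency check: S_2/S_1 = 11·12 = 132 ≡ 2 = α_err ✓ (single-error assumption holds).
Step 4: error magnitude e = S_0/v_3 = S_0·∏_{j≠3}(α_3 − α_j) = 6·4 = 24 ≡ 11 (mod 13).
Step 5: correct position 3: c_3 = r_3 − e = 4 − 11 ≡ 6 (mod 13). Hence c = [0, 2, 6, 3, 8].
  Check: interpolating c through the α_i gives m(x) = 12 + 10·x (degree < 2) with m(α_i) = c_i for every i, so c is indeed a codeword.


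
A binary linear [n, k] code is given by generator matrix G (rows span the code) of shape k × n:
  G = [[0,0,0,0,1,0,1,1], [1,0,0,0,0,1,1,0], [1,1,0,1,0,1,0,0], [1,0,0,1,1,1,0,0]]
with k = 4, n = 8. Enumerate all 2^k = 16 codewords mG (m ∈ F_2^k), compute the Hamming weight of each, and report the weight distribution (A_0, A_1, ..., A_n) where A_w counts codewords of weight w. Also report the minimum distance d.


Weight distribution: A_0 = 1, A_2 = 2, A_3 = 5, A_4 = 5, A_5 = 2, A_7 = 1. Minimum distance d = 2.

Enumerate all 2^4 = 16 messages m ∈ F_2^4.
For each, compute codeword c = mG in F_2^8, then tally its weight.
  m = 0000 → c = 00000000, weight = 0.
  m = 1000 → c = 00001011, weight = 3.
  m = 0100 → c = 10000110, weight = 3.
  m = 1100 → c = 10001101, weight = 4.
  m = 0010 → c = 11010100, weight = 4.
  m = 1010 → c = 11011111, weight = 7.
  m = 0110 → c = 01010010, weight = 3.
  m = 1110 → c = 01011001, weight = 4.
  m = 0001 → c = 10011100, weight = 4.
  m = 1001 → c = 10010111, weight = 5.
  m = 0101 → c = 00011010, weight = 3.
  m = 1101 → c = 00010001, weight = 2.
  m = 0011 → c = 01001000, weight = 2.
  m = 1011 → c = 01000011, weight = 3.
  m = 0111 → c = 11001110, weight = 5.
  m = 1111 → c = 11000101, weight = 4.
Tally weights:
  weight 0: 1 codewords.
  weight 2: 2 codewords.
  weight 3: 5 codewords.
  weight 4: 5 codewords.
  weight 5: 2 codewords.
  weight 7: 1 codewords.
Minimum distance d = smallest w > 0 with A_w > 0 = 2.
Sanity: Σ A_w = 16 = 2^4 = 16 ✓.


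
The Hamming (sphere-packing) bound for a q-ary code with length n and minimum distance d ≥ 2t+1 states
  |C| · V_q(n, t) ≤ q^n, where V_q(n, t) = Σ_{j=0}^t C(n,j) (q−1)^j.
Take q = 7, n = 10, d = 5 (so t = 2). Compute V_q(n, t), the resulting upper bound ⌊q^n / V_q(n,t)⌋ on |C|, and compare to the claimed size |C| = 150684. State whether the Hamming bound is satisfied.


V_q(n, t) = 1681, q^n = 282475249, Hamming bound = 168040, |C| = 150684 ≤ bound (satisfied).

Step 1: Compute V_q(n, t) = Σ_{j=0}^2 C(n, j) (q−1)^j.
  j = 0: C(10,0)·(6)^0 = 1·1 = 1.
  j = 1: C(10,1)·(6)^1 = 10·6 = 60.
  j = 2: C(10,2)·(6)^2 = 45·36 = 1620.
  V_q(n, t) = 1 + 60 + 1620 = 1681.
Step 2: q^n = 7^10 = 282475249.
Step 3: Hamming bound ⌊q^n / V_q(n,t)⌋ = ⌊282475249/1681⌋ = 168040.
Step 4: Compare |C| = 150684 to 168040: satisfied.
The claimed |C| lies below the Hamming bound.


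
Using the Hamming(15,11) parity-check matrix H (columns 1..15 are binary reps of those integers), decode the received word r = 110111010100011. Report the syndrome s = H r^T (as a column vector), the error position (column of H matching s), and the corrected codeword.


s = (0, 1, 1, 1)^T, error position = 7, corrected codeword c = 110111110100011

Compute s = H r^T mod 2 one row at a time:
  s_1 = 1 + 0 + 1 + 0 + 0 + 0 + 1 + 1 = 4 ≡ 0 (mod 2).
  s_2 = 1 + 1 + 1 + 0 + 0 + 0 + 1 + 1 = 5 ≡ 1 (mod 2).
  s_3 = 1 + 0 + 1 + 0 + 1 + 0 + 1 + 1 = 5 ≡ 1 (mod 2).
  s_4 = 1 + 0 + 1 + 0 + 0 + 0 + 0 + 1 = 3 ≡ 1 (mod 2).
s = (0, 1, 1, 1)^T — this equals column 7 of H (binary 0111), so error is at position 7.
Correct: flip bit 7 of r = 110111010100011 to get c = 110111110100011.


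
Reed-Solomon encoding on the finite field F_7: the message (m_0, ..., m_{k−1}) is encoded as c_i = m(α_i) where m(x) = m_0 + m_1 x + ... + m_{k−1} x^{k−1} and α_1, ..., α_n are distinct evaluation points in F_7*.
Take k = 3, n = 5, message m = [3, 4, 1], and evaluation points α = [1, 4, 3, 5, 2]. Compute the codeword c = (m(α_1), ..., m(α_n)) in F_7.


c = [1, 0, 3, 6, 1]

Message polynomial: m(x) = 3 + 4·x + 1·x^2 (mod 7).
For each evaluation point α_i, compute m(α_i) mod 7:
  α_1 = 1: Horner steps 1 → 5 → 1, so m(1) = 1.
  α_2 = 4: Horner steps 1 → 1 → 0, so m(4) = 0.
  α_3 = 3: Horner steps 1 → 0 → 3, so m(3) = 3.
  α_4 = 5: Horner steps 1 → 2 → 6, so m(5) = 6.
  α_5 = 2: Horner steps 1 → 6 → 1, so m(2) = 1.
Codeword c = [1, 0, 3, 6, 1] ∈ F_7^5.


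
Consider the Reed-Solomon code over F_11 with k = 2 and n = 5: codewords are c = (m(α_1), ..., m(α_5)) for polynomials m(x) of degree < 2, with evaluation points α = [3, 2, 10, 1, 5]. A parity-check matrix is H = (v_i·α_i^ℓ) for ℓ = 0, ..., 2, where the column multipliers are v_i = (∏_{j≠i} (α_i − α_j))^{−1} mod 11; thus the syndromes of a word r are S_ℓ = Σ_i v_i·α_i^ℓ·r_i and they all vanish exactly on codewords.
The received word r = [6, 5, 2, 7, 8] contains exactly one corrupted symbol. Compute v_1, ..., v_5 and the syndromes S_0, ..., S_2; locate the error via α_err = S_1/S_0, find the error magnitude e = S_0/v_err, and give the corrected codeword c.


S = (6, 6, 6), error at position 4, error magnitude e = 3, c = [6, 5, 2, 4, 8].

Step 1: column multipliers v_i = (∏_{j≠i}(α_i − α_j))^{−1} mod 11.
  i = 1 (α = 3): (3−2)(3−10)(3−1)(3−5) = 1·(−7)·2·(−2) = 28 ≡ 6, so v_1 = 6^{−1} = 2 (mod 11).
  i = 2 (α = 2): (2−3)(2−10)(2−1)(2−5) = (−1)·(−8)·1·(−3) = −24 ≡ 9, so v_2 = 9^{−1} = 5 (mod 11).
  i = 3 (α = 10): (10−3)(10−2)(10−1)(10−5) = 7·8·9·5 = 2520 ≡ 1, so v_3 = 1^{−1} = 1 (mod 11).
  i = 4 (α = 1): (1−3)(1−2)(1−10)(1−5) = (−2)·(−1)·(−9)·(−4) = 72 ≡ 6, so v_4 = 6^{−1} = 2 (mod 11).
  i = 5 (α = 5): (5−3)(5−2)(5−10)(5−1) = 2·3·(−5)·4 = −120 ≡ 1, so v_5 = 1^{−1} = 1 (mod 11).
  v = [2, 5, 1, 2, 1].
Step 2: syndromes of r = [6, 5, 2, 7, 8] (all sums mod 11).
  S_0 = Σ v_i r_i = 2·6 + 5·5 + 1·2 + 2·7 + 1·8 = 61 ≡ 6.
  S_1 = Σ v_i α_i r_i = 2·3·6 + 5·2·5 + 1·10·2 + 2·1·7 + 1·5·8 = 160 ≡ 6.
  α_i^2 mod 11 = [9, 4, 1, 1, 3].
  S_2 = Σ v_i α_i^2 r_i = 2·9·6 + 5·4·5 + 1·1·2 + 2·1·7 + 1·3·8 = 248 ≡ 6.
  S = (6, 6, 6) ≠ 0, so r is not a codeword (an error is present).
Step 3: locate the error. For a single error e at position i, S_ℓ = v_i·e·α_i^ℓ, so α_err = S_1/S_0.
  S_0^{−1} = 6^{−1} = 2 (mod 11), so α_err = 6·2 = 12 ≡ 1 = α_4. Error position i = 4.
  Consistency check: S_2/S_1 = 6·2 = 12 ≡ 1 = α_err ✓ (single-error assumption holds).
Step 4: error magnitude e = S_0/v_4 = S_0·∏_{j≠4}(α_4 − α_j) = 6·6 = 36 ≡ 3 (mod 11).
Step 5: correct position 4: c_4 = r_4 − e = 7 − 3 ≡ 4 (mod 11). Hence c = [6, 5, 2, 4, 8].
  Check: interpolating c through the α_i gives m(x) = 3 + 1·x (degree < 2) with m(α_i) = c_i for every i, so c is indeed a codeword.


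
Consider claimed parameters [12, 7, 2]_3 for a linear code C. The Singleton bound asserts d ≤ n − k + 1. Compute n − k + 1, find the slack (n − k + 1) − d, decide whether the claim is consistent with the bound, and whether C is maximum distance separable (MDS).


Singleton RHS = n − k + 1 = 6, slack = 4, bound satisfied, not MDS.

Singleton bound: d ≤ n − k + 1.
Here n = 12, k = 7, so n − k + 1 = 6.
Given d = 2, check d ≤ 6: YES.
Slack = (n − k + 1) − d = 4.
The code is NOT MDS (slack = 4 > 0).
Description: the claimed parameters are [12, 7, 2]_3; such a code would be non-MDS.


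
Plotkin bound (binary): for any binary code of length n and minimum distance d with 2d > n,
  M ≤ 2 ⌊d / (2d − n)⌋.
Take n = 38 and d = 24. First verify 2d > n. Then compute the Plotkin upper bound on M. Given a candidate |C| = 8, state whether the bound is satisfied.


Plotkin bound M ≤ 4; given |C| = 8 > bound (violated).

Check applicability: 2d = 48, n = 38.
2d − n = 10 > 0, so Plotkin applies.
Compute d/(2d−n) = 24/10 ≈ 2.4000.
⌊d/(2d−n)⌋ = 2.
Plotkin bound: M ≤ 2·2 = 4.
Given |C| = 8, check: VIOLATED.
This |C| is above the Plotkin bound, so no binary code with n = 38, d = 24 and 8 codewords exists.


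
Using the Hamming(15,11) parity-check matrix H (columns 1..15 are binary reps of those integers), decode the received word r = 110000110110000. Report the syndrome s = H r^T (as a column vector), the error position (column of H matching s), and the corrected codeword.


s = (1, 1, 0, 1)^T, error position = 13, corrected codeword c = 110000110110100

Compute s = H r^T mod 2 one row at a time:
  s_1 = 1 + 0 + 1 + 1 + 0 + 0 + 0 + 0 = 3 ≡ 1 (mod 2).
  s_2 = 0 + 0 + 0 + 1 + 0 + 0 + 0 + 0 = 1 ≡ 1 (mod 2).
  s_3 = 1 + 0 + 0 + 1 + 1 + 1 + 0 + 0 = 4 ≡ 0 (mod 2).
  s_4 = 1 + 0 + 0 + 1 + 0 + 1 + 0 + 0 = 3 ≡ 1 (mod 2).
s = (1, 1, 0, 1)^T — this equals column 13 of H (binary 1101), so error is at position 13.
Correct: flip bit 13 of r = 110000110110000 to get c = 110000110110100.


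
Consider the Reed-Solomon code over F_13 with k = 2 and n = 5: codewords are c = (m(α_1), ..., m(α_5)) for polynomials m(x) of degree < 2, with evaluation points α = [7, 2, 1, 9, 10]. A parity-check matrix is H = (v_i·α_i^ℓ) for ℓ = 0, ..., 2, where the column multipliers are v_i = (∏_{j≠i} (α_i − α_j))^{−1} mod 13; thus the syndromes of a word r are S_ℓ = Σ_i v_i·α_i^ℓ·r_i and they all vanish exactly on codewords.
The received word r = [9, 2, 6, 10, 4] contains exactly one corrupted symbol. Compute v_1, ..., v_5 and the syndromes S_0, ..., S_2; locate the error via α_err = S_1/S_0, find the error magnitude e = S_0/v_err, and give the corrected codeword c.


S = (9, 5, 10), error at position 2, error magnitude e = 2, c = [9, 0, 6, 10, 4].

Step 1: column multipliers v_i = (∏_{j≠i}(α_i − α_j))^{−1} mod 13.
  i = 1 (α = 7): (7−2)(7−1)(7−9)(7−10) = 5·6·(−2)·(−3) = 180 ≡ 11, so v_1 = 11^{−1} = 6 (mod 13).
  i = 2 (α = 2): (2−7)(2−1)(2−9)(2−10) = (−5)·1·(−7)·(−8) = −280 ≡ 6, so v_2 = 6^{−1} = 11 (mod 13).
  i = 3 (α = 1): (1−7)(1−2)(1−9)(1−10) = (−6)·(−1)·(−8)·(−9) = 432 ≡ 3, so v_3 = 3^{−1} = 9 (mod 13).
  i = 4 (α = 9): (9−7)(9−2)(9−1)(9−10) = 2·7·8·(−1) = −112 ≡ 5, so v_4 = 5^{−1} = 8 (mod 13).
  i = 5 (α = 10): (10−7)(10−2)(10−1)(10−9) = 3·8·9·1 = 216 ≡ 8, so v_5 = 8^{−1} = 5 (mod 13).
  v = [6, 11, 9, 8, 5].
Step 2: syndromes of r = [9, 2, 6, 10, 4] (all sums mod 13).
  S_0 = Σ v_i r_i = 6·9 + 11·2 + 9·6 + 8·10 + 5·4 = 230 ≡ 9.
  S_1 = Σ v_i α_i r_i = 6·7·9 + 11·2·2 + 9·1·6 + 8·9·10 + 5·10·4 = 1396 ≡ 5.
  α_i^2 mod 13 = [10, 4, 1, 3, 9].
  S_2 = Σ v_i α_i^2 r_i = 6·10·9 + 11·4·2 + 9·1·6 + 8·3·10 + 5·9·4 = 1102 ≡ 10.
  S = (9, 5, 10) ≠ 0, so r is not a codeword (an error is present).
Step 3: locate the error. For a single error e at position i, S_ℓ = v_i·e·α_i^ℓ, so α_err = S_1/S_0.
  S_0^{−1} = 9^{−1} = 3 (mod 13), so α_err = 5·3 = 15 ≡ 2 = α_2. Error position i = 2.
  Consistency check: S_2/S_1 = 10·8 = 80 ≡ 2 = α_err ✓ (single-error assumption holds).
Step 4: error magnitude e = S_0/v_2 = S_0·∏_{j≠2}(α_2 − α_j) = 9·6 = 54 ≡ 2 (mod 13).
Step 5: correct position 2: c_2 = r_2 − e = 2 − 2 ≡ 0 (mod 13). Hence c = [9, 0, 6, 10, 4].
  Check: interpolating c through the α_i gives m(x) = 12 + 7·x (degree < 2) with m(α_i) = c_i for every i, so c is indeed a codeword.


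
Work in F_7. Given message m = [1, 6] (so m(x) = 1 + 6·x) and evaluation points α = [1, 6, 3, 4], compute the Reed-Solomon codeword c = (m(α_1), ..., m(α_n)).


c = [0, 2, 5, 4]

Message polynomial: m(x) = 1 + 6·x (mod 7).
For each evaluation point α_i, compute m(α_i) mod 7:
  α_1 = 1: Horner steps 6 → 0, so m(1) = 0.
  α_2 = 6: Horner steps 6 → 2, so m(6) = 2.
  α_3 = 3: Horner steps 6 → 5, so m(3) = 5.
  α_4 = 4: Horner steps 6 → 4, so m(4) = 4.
Codeword c = [0, 2, 5, 4] ∈ F_7^4.


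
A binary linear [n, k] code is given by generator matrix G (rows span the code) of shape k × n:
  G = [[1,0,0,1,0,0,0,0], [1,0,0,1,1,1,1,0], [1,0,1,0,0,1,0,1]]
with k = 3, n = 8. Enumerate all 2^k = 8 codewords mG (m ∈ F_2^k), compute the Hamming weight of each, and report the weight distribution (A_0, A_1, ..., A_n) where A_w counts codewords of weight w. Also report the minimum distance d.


Weight distribution: A_0 = 1, A_2 = 1, A_3 = 1, A_4 = 2, A_5 = 3. Minimum distance d = 2.

Enumerate all 2^3 = 8 messages m ∈ F_2^3.
For each, compute codeword c = mG in F_2^8, then tally its weight.
  m = 000 → c = 00000000, weight = 0.
  m = 100 → c = 10010000, weight = 2.
  m = 010 → c = 10011110, weight = 5.
  m = 110 → c = 00001110, weight = 3.
  m = 001 → c = 10100101, weight = 4.
  m = 101 → c = 00110101, weight = 4.
  m = 011 → c = 00111011, weight = 5.
  m = 111 → c = 10101011, weight = 5.
Tally weights:
  weight 0: 1 codewords.
  weight 2: 1 codewords.
  weight 3: 1 codewords.
  weight 4: 2 codewords.
  weight 5: 3 codewords.
Minimum distance d = smallest w > 0 with A_w > 0 = 2.
Sanity: Σ A_w = 8 = 2^3 = 8 ✓.


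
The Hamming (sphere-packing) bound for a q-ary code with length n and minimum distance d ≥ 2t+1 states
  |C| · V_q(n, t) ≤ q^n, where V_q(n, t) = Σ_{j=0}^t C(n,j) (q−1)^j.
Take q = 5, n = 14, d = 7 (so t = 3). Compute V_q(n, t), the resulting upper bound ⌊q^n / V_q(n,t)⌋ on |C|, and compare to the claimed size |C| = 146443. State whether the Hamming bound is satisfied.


V_q(n, t) = 24809, q^n = 6103515625, Hamming bound = 246020, |C| = 146443 ≤ bound (satisfied).

Step 1: Compute V_q(n, t) = Σ_{j=0}^3 C(n, j) (q−1)^j.
  j = 0: C(14,0)·(4)^0 = 1·1 = 1.
  j = 1: C(14,1)·(4)^1 = 14·4 = 56.
  j = 2: C(14,2)·(4)^2 = 91·16 = 1456.
  j = 3: C(14,3)·(4)^3 = 364·64 = 23296.
  V_q(n, t) = 1 + 56 + 1456 + 23296 = 24809.
Step 2: q^n = 5^14 = 6103515625.
Step 3: Hamming bound ⌊q^n / V_q(n,t)⌋ = ⌊6103515625/24809⌋ = 246020.
Step 4: Compare |C| = 146443 to 246020: satisfied.
The claimed |C| lies below the Hamming bound.


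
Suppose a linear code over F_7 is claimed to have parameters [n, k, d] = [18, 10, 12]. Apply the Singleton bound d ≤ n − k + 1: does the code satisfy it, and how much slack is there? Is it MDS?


Singleton RHS = n − k + 1 = 9, slack = -3, bound violated (no such code; not MDS).

Singleton bound: d ≤ n − k + 1.
Here n = 18, k = 10, so n − k + 1 = 9.
Given d = 12, check d ≤ 9: NO.
Slack = (n − k + 1) − d = -3.
The slack is negative: d = 12 exceeds n − k + 1 = 9 by 3, so the Singleton bound is violated and no linear [18, 10, 12]_7 code can exist. In particular it is not MDS (MDS requires d = n − k + 1 exactly).
Description: the claimed parameters are [18, 10, 12]_7; such a code would be impossible (violates the Singleton bound).


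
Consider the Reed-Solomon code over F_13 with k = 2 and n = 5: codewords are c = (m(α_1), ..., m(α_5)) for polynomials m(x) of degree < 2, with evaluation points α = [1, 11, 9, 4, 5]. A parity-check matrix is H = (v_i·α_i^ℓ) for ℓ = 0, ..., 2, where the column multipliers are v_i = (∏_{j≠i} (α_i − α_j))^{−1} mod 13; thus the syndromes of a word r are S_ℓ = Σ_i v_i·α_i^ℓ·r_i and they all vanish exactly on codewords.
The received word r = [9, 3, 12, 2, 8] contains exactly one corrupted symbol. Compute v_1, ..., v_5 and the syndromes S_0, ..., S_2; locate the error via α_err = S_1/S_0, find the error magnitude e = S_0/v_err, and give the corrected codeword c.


S = (6, 4, 7), error at position 5, error magnitude e = 4, c = [9, 3, 12, 2, 4].

Step 1: column multipliers v_i = (∏_{j≠i}(α_i − α_j))^{−1} mod 13.
  i = 1 (α = 1): (1−11)(1−9)(1−4)(1−5) = (−10)·(−8)·(−3)·(−4) = 960 ≡ 11, so v_1 = 11^{−1} = 6 (mod 13).
  i = 2 (α = 11): (11−1)(11−9)(11−4)(11−5) = 10·2·7·6 = 840 ≡ 8, so v_2 = 8^{−1} = 5 (mod 13).
  i = 3 (α = 9): (9−1)(9−11)(9−4)(9−5) = 8·(−2)·5·4 = −320 ≡ 5, so v_3 = 5^{−1} = 8 (mod 13).
  i = 4 (α = 4): (4−1)(4−11)(4−9)(4−5) = 3·(−7)·(−5)·(−1) = −105 ≡ 12, so v_4 = 12^{−1} = 12 (mod 13).
  i = 5 (α = 5): (5−1)(5−11)(5−9)(5−4) = 4·(−6)·(−4)·1 = 96 ≡ 5, so v_5 = 5^{−1} = 8 (mod 13).
  v = [6, 5, 8, 12, 8].
Step 2: syndromes of r = [9, 3, 12, 2, 8] (all sums mod 13).
  S_0 = Σ v_i r_i = 6·9 + 5·3 + 8·12 + 12·2 + 8·8 = 253 ≡ 6.
  S_1 = Σ v_i α_i r_i = 6·1·9 + 5·11·3 + 8·9·12 + 12·4·2 + 8·5·8 = 1499 ≡ 4.
  α_i^2 mod 13 = [1, 4, 3, 3, 12].
  S_2 = Σ v_i α_i^2 r_i = 6·1·9 + 5·4·3 + 8·3·12 + 12·3·2 + 8·12·8 = 1242 ≡ 7.
  S = (6, 4, 7) ≠ 0, so r is not a codeword (an error is present).
Step 3: locate the error. For a single error e at position i, S_ℓ = v_i·e·α_i^ℓ, so α_err = S_1/S_0.
  S_0^{−1} = 6^{−1} = 11 (mod 13), so α_err = 4·11 = 44 ≡ 5 = α_5. Error position i = 5.
  Consistency check: S_2/S_1 = 7·10 = 70 ≡ 5 = α_err ✓ (single-error assumption holds).
Step 4: error magnitude e = S_0/v_5 = S_0·∏_{j≠5}(α_5 − α_j) = 6·5 = 30 ≡ 4 (mod 13).
Step 5: correct position 5: c_5 = r_5 − e = 8 − 4 ≡ 4 (mod 13). Hence c = [9, 3, 12, 2, 4].
  Check: interpolating c through the α_i gives m(x) = 7 + 2·x (degree < 2) with m(α_i) = c_i for every i, so c is indeed a codeword.


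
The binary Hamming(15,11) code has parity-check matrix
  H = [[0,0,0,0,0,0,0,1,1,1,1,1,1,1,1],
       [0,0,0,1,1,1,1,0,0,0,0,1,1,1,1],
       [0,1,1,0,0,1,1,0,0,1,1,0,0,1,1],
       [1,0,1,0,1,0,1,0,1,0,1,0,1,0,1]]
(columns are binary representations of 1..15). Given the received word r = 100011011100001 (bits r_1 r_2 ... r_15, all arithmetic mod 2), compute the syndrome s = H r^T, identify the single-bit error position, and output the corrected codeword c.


s = (0, 1, 1, 0)^T, error position = 6, corrected codeword c = 100010011100001

Compute s = H r^T mod 2 one row at a time:
  s_1 = 1 + 1 + 1 + 0 + 0 + 0 + 0 + 1 = 4 ≡ 0 (mod 2).
  s_2 = 0 + 1 + 1 + 0 + 0 + 0 + 0 + 1 = 3 ≡ 1 (mod 2).
  s_3 = 0 + 0 + 1 + 0 + 1 + 0 + 0 + 1 = 3 ≡ 1 (mod 2).
  s_4 = 1 + 0 + 1 + 0 + 1 + 0 + 0 + 1 = 4 ≡ 0 (mod 2).
s = (0, 1, 1, 0)^T — this equals column 6 of H (binary 0110), so error is at position 6.
Correct: flip bit 6 of r = 100011011100001 to get c = 100010011100001.
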